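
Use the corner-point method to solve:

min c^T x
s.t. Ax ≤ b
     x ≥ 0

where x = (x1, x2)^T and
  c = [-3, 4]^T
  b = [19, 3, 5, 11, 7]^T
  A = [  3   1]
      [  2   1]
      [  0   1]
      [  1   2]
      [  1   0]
Each vertex is the intersection of two constraint boundaries that also satisfies all remaining constraints:
  x1 = 0 and x2 = 0 → (0, 0)
  2x1 + x2 = 3 and x2 = 0 → (1.5, 0)
  2x1 + x2 = 3 and x1 = 0 → (0, 3)

Evaluating z = -3x1 + 4x2 at each vertex:
  (0, 0): z = 0
  (1.5, 0): z = -4.5
  (0, 3): z = 12

The minimum is at (1.5, 0) with z = -4.5.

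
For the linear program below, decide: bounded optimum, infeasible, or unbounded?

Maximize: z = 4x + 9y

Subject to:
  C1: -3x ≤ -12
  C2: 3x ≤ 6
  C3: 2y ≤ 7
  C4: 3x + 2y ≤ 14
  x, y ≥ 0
C2 requires 3x ≤ 6, while C1 (-3x ≤ -12) is equivalent to 3x ≥ 12. Together they would need 12 ≤ 3x ≤ 6, which is impossible since 12 > 6. No point satisfies all constraints.

Infeasible: no point satisfies all constraints simultaneously.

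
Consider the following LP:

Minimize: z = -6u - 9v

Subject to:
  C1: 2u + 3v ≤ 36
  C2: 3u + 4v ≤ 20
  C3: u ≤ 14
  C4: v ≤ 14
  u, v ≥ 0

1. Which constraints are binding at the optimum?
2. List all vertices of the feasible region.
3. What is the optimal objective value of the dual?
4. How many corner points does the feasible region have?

1. C2, u ≥ 0
2. (0, 0), (6.667, 0), (0, 5)
3. -45 (by strong duality, equal to the primal optimum)
4. 3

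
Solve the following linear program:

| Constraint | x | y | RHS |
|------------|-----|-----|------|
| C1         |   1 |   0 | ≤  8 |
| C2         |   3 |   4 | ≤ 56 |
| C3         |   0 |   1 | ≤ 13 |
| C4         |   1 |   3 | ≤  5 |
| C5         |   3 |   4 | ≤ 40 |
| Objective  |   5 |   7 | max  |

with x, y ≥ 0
x = 5, y = 0, z = 25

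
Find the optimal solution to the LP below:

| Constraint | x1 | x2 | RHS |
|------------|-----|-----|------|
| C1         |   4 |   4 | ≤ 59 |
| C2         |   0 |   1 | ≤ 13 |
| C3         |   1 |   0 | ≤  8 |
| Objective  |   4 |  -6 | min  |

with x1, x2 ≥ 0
x1 = 0, x2 = 13, z = -78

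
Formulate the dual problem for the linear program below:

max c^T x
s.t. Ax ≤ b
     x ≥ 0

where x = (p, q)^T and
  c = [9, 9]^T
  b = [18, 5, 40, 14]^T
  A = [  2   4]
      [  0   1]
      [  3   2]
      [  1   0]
Minimize: z = 18y1 + 5y2 + 40y3 + 14y4

Subject to:
  C1: -2y1 - 3y3 - y4 ≤ -9
  C2: -4y1 - y2 - 2y3 ≤ -9
  y1, y2, y3, y4 ≥ 0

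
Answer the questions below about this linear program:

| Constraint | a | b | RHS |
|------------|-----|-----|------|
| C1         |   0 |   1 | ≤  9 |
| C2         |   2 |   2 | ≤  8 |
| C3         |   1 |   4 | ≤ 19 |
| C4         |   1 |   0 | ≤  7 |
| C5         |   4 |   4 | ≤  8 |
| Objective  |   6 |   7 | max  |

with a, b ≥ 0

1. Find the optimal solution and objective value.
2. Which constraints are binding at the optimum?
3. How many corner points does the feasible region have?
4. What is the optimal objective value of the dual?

1. a = 0, b = 2, z = 14
2. C5, a ≥ 0
3. 3
4. 14 (by strong duality, equal to the primal optimum)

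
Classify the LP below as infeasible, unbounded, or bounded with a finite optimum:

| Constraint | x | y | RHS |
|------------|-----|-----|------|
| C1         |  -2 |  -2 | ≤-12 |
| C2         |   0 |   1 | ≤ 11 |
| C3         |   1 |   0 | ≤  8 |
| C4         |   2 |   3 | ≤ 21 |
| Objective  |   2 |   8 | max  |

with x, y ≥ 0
The point (0, 7) satisfies every constraint, so the LP is feasible; the constraints give x ≤ 8 and y ≤ 11, which with x, y ≥ 0 keep the feasible region inside a bounded box. A feasible, bounded LP attains a finite optimum at a vertex.

Feasible with finite optimum z* = 56 at (0, 7).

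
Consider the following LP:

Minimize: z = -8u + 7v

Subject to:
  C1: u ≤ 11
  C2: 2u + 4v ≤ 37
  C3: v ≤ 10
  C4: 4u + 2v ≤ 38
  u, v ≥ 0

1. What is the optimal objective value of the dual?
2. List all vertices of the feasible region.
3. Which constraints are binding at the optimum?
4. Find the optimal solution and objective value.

1. -76 (by strong duality, equal to the primal optimum)
2. (0, 0), (9.5, 0), (6.5, 6), (0, 9.25)
3. C4, v ≥ 0
4. u = 9.5, v = 0, z = -76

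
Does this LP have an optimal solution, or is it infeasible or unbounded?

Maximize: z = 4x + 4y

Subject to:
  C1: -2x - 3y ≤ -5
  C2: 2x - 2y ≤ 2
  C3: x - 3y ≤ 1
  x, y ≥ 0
Feasible point: (0, 2) satisfies every constraint, so the LP is feasible.
Direction d = (0, 1): for each constraint row a, a·d ≤ 0 —
  (-2)(0) + (-3)(1) = -3 ≤ 0
  (2)(0) + (-2)(1) = -2 ≤ 0
  (1)(0) + (-3)(1) = -3 ≤ 0
and d ≥ 0, so (0, 2) + t·d stays feasible for every t ≥ 0. Along this ray z = 4x + 4y changes by 4 per unit t, so z → +∞.

The LP is unbounded; z can be made arbitrarily large.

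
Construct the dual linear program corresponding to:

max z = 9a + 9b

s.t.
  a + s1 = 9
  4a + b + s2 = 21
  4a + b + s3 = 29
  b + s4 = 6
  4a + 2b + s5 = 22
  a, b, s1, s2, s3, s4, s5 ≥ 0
Minimize: z = 9y1 + 21y2 + 29y3 + 6y4 + 22y5

Subject to:
  C1: -y1 - 4y2 - 4y3 - 4y5 ≤ -9
  C2: -y2 - y3 - y4 - 2y5 ≤ -9
  y1, y2, y3, y4, y5 ≥ 0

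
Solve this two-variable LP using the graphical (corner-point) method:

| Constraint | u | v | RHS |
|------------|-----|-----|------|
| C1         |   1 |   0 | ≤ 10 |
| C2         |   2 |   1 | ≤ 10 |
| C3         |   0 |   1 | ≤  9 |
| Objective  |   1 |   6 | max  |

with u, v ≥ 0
Each vertex is the intersection of two constraint boundaries that also satisfies all remaining constraints:
  u = 0 and v = 0 → (0, 0)
  2u + v = 10 and v = 0 → (5, 0)
  2u + v = 10 and v = 9 → (0.5, 9)
  v = 9 and u = 0 → (0, 9)

Evaluating z = u + 6v at each vertex:
  (0, 0): z = 0
  (5, 0): z = 5
  (0.5, 9): z = 54.5
  (0, 9): z = 54

The maximum is at (0.5, 9) with z = 54.5.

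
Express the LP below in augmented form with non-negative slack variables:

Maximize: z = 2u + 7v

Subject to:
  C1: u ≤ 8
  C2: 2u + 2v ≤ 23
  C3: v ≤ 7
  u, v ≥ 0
max z = 2u + 7v

s.t.
  u + s1 = 8
  2u + 2v + s2 = 23
  v + s3 = 7
  u, v, s1, s2, s3 ≥ 0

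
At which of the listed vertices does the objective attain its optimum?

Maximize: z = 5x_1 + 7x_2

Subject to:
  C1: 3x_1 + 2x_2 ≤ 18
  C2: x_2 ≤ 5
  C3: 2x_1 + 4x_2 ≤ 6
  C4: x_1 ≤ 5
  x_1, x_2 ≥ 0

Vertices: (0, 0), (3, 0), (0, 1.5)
Evaluating z = 5x_1 + 7x_2 at each vertex:
  (0, 0): z = 0
  (3, 0): z = 15
  (0, 1.5): z = 10.5

The largest value is z = 15, attained at (3, 0).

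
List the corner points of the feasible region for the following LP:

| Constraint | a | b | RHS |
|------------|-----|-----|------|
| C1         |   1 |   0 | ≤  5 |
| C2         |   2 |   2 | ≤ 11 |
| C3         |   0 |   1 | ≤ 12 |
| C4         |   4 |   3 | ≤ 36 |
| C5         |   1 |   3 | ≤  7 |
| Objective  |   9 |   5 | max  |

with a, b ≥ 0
Each vertex is the intersection of two constraint boundaries that also satisfies all remaining constraints:
  a = 0 and b = 0 → (0, 0)
  a = 5 and b = 0 → (5, 0)
  a = 5 and 2a + 2b = 11 → (5, 0.5)
  2a + 2b = 11 and a + 3b = 7 → (4.75, 0.75)
  a + 3b = 7 and a = 0 → (0, 2.333)

Vertices: (0, 0), (5, 0), (5, 0.5), (4.75, 0.75), (0, 2.333)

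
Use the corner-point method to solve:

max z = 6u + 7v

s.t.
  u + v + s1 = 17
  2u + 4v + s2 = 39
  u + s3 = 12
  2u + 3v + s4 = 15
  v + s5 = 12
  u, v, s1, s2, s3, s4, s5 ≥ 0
Each vertex is the intersection of two constraint boundaries that also satisfies all remaining constraints:
  u = 0 and v = 0 → (0, 0)
  2u + 3v = 15 and v = 0 → (7.5, 0)
  2u + 3v = 15 and u = 0 → (0, 5)

Evaluating z = 6u + 7v at each vertex:
  (0, 0): z = 0
  (7.5, 0): z = 45
  (0, 5): z = 35

The maximum is at (7.5, 0) with z = 45.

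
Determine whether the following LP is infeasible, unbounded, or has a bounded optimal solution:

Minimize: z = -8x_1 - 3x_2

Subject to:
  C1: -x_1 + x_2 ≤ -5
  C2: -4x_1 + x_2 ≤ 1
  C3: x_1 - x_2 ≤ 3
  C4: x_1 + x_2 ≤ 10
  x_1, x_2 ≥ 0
C3 requires x_1 - x_2 ≤ 3, while C1 (-x_1 + x_2 ≤ -5) is equivalent to x_1 - x_2 ≥ 5. Together they would need 5 ≤ x_1 - x_2 ≤ 3, which is impossible since 5 > 3. No point satisfies all constraints.

The feasible region is empty; the LP is infeasible.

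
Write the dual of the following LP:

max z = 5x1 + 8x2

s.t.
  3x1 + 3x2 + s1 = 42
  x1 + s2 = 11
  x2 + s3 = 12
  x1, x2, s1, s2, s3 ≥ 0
Minimize: z = 42y1 + 11y2 + 12y3

Subject to:
  C1: -3y1 - y2 ≤ -5
  C2: -3y1 - y3 ≤ -8
  y1, y2, y3 ≥ 0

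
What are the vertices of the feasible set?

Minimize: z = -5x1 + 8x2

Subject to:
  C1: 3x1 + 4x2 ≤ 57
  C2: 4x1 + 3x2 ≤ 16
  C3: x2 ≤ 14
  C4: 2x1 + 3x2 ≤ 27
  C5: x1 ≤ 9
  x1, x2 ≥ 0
Each vertex is the intersection of two constraint boundaries that also satisfies all remaining constraints:
  x1 = 0 and x2 = 0 → (0, 0)
  4x1 + 3x2 = 16 and x2 = 0 → (4, 0)
  4x1 + 3x2 = 16 and x1 = 0 → (0, 5.333)

Vertices: (0, 0), (4, 0), (0, 5.333)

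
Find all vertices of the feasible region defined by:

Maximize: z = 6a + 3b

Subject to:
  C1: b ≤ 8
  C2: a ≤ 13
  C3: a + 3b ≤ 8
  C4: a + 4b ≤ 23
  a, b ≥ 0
Each vertex is the intersection of two constraint boundaries that also satisfies all remaining constraints:
  a = 0 and b = 0 → (0, 0)
  a + 3b = 8 and b = 0 → (8, 0)
  a + 3b = 8 and a = 0 → (0, 2.667)

Vertices: (0, 0), (8, 0), (0, 2.667)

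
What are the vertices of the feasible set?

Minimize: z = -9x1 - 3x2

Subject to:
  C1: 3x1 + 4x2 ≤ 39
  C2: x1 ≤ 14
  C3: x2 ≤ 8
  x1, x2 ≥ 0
Each vertex is the intersection of two constraint boundaries that also satisfies all remaining constraints:
  x1 = 0 and x2 = 0 → (0, 0)
  3x1 + 4x2 = 39 and x2 = 0 → (13, 0)
  3x1 + 4x2 = 39 and x2 = 8 → (2.333, 8)
  x2 = 8 and x1 = 0 → (0, 8)

Vertices: (0, 0), (13, 0), (2.333, 8), (0, 8)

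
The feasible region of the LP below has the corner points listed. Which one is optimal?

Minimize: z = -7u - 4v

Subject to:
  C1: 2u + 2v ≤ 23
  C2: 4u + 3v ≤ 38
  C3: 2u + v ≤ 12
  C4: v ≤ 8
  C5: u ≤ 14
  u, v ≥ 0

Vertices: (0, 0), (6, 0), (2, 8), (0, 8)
Evaluating z = -7u - 4v at each vertex:
  (0, 0): z = 0
  (6, 0): z = -42
  (2, 8): z = -46
  (0, 8): z = -32

The smallest value is z = -46, attained at (2, 8).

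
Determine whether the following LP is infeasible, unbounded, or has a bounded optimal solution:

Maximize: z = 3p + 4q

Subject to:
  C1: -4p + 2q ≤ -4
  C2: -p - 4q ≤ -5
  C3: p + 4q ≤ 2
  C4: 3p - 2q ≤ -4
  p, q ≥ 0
C3 requires p + 4q ≤ 2, while C2 (-p - 4q ≤ -5) is equivalent to p + 4q ≥ 5. Together they would need 5 ≤ p + 4q ≤ 2, which is impossible since 5 > 2. No point satisfies all constraints.

Infeasible — the constraint set is empty.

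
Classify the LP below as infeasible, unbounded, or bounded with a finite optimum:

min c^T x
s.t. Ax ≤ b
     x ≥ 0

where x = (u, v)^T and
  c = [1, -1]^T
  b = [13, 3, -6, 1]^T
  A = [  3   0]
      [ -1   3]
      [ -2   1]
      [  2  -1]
One constraint requires 2u - v ≤ 1, while the constraint -2u + v ≤ -6 is equivalent to 2u - v ≥ 6. Together they would need 6 ≤ 2u - v ≤ 1, which is impossible since 6 > 1. No point satisfies all constraints.

Infeasible: no point satisfies all constraints simultaneously.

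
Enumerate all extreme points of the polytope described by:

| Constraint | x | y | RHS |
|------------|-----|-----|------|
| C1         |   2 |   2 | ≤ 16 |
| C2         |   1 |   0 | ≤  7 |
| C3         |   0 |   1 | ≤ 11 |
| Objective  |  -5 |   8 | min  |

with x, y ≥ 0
Each vertex is the intersection of two constraint boundaries that also satisfies all remaining constraints:
  x = 0 and y = 0 → (0, 0)
  x = 7 and y = 0 → (7, 0)
  2x + 2y = 16 and x = 7 → (7, 1)
  2x + 2y = 16 and x = 0 → (0, 8)

Vertices: (0, 0), (7, 0), (7, 1), (0, 8)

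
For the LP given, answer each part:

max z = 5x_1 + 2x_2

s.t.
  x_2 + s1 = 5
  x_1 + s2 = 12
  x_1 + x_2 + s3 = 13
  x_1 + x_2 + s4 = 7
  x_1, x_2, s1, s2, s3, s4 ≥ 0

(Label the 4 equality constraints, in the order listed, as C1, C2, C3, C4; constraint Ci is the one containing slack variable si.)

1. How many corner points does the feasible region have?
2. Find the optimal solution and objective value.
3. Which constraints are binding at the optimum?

1. 4
2. x_1 = 7, x_2 = 0, z = 35
3. C4, x_2 ≥ 0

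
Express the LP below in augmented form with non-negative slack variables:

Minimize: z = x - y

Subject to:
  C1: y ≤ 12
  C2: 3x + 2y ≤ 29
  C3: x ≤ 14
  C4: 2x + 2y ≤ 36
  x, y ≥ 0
min z = x - y

s.t.
  y + s1 = 12
  3x + 2y + s2 = 29
  x + s3 = 14
  2x + 2y + s4 = 36
  x, y, s1, s2, s3, s4 ≥ 0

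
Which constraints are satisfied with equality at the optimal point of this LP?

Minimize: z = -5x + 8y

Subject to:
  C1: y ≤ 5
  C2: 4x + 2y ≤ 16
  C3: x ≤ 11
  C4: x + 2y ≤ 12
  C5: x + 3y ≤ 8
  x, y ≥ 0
Optimal: x = 4, y = 0
Binding: C2, y ≥ 0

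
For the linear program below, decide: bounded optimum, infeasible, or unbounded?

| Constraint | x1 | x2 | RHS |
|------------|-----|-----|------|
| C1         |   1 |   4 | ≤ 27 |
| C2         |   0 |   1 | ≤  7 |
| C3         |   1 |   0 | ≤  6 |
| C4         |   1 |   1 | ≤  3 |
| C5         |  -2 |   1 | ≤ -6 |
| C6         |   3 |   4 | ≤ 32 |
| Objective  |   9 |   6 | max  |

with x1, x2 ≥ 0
The point (3, 0) satisfies every constraint, so the LP is feasible; the constraints give x1 ≤ 6 and x2 ≤ 7, which with x1, x2 ≥ 0 keep the feasible region inside a bounded box. A feasible, bounded LP attains a finite optimum at a vertex.

Evaluating z = 9x1 + 6x2 at each vertex:
  (3, 0): z = 27

Bounded optimum: z* = 27 at (3, 0).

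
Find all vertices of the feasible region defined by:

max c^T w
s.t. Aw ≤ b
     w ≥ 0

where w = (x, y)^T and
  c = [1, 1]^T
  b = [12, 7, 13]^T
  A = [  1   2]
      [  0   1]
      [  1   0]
Each vertex is the intersection of two constraint boundaries that also satisfies all remaining constraints:
  x = 0 and y = 0 → (0, 0)
  x + 2y = 12 and y = 0 → (12, 0)
  x + 2y = 12 and x = 0 → (0, 6)

Vertices: (0, 0), (12, 0), (0, 6)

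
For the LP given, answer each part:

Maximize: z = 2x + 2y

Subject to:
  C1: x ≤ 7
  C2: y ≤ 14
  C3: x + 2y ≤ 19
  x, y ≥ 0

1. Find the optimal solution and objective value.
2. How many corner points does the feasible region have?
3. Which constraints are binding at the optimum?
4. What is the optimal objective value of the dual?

1. x = 7, y = 6, z = 26
2. 4
3. C1, C3
4. 26 (by strong duality, equal to the primal optimum)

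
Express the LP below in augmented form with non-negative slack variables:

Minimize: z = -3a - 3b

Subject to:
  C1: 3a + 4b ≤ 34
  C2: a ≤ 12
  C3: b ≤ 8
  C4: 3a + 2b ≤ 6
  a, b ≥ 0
min z = -3a - 3b

s.t.
  3a + 4b + s1 = 34
  a + s2 = 12
  b + s3 = 8
  3a + 2b + s4 = 6
  a, b, s1, s2, s3, s4 ≥ 0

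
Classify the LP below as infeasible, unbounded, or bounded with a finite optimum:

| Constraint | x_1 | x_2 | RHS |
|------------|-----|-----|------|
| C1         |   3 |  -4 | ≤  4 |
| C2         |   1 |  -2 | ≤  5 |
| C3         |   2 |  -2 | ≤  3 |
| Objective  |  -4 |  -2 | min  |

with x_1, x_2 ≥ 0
Feasible point: (0, 0) satisfies every constraint, so the LP is feasible.
Direction d = (0, 1): for each constraint row a, a·d ≤ 0 —
  (3)(0) + (-4)(1) = -4 ≤ 0
  (1)(0) + (-2)(1) = -2 ≤ 0
  (2)(0) + (-2)(1) = -2 ≤ 0
and d ≥ 0, so (0, 0) + t·d stays feasible for every t ≥ 0. Along this ray z = -4x_1 - 2x_2 changes by -2 per unit t, so z → −∞.

Unbounded: there is a feasible ray along which z → −∞.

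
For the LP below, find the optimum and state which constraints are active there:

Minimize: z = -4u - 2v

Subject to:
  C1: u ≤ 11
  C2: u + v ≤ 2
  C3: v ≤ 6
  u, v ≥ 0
Optimal: u = 2, v = 0
Slack at optimum:
  C1: slack = 9
  C2: slack = 0 (binding)
  C3: slack = 6
  u ≥ 0: u = 2
  v ≥ 0: v = 0 (binding)
Binding constraints: C2, v ≥ 0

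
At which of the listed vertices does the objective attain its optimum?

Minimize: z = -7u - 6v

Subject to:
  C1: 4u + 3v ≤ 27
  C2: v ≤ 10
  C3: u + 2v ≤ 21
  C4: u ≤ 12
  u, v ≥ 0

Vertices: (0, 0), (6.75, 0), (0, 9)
(0, 9) with z = -54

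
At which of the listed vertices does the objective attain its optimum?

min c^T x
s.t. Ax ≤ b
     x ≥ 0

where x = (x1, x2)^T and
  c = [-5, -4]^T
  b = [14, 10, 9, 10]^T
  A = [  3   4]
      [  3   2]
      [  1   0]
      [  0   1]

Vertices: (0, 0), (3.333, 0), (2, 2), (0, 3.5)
Evaluating z = -5x1 - 4x2 at each vertex:
  (0, 0): z = 0
  (3.333, 0): z = -16.67
  (2, 2): z = -18
  (0, 3.5): z = -14

The smallest value is z = -18, attained at (2, 2).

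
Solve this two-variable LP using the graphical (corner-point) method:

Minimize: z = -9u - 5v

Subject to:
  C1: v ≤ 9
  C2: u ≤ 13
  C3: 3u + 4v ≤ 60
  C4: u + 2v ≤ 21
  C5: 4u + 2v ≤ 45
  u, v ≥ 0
u = 8, v = 6.5, z = -104.5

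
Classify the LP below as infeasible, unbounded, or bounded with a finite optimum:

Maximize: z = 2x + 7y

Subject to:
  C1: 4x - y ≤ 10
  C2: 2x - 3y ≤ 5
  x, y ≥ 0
Feasible point: (0, 0) satisfies every constraint, so the LP is feasible.
Direction d = (0, 1): for each constraint row a, a·d ≤ 0 —
  (4)(0) + (-1)(1) = -1 ≤ 0
  (2)(0) + (-3)(1) = -3 ≤ 0
and d ≥ 0, so (0, 0) + t·d stays feasible for every t ≥ 0. Along this ray z = 2x + 7y changes by 7 per unit t, so z → +∞.

The LP is unbounded; z can be made arbitrarily large.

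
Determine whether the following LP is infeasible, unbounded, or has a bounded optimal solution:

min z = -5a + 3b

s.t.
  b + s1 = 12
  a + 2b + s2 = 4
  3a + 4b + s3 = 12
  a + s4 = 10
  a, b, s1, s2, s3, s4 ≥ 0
The point (4, 0) satisfies every constraint, so the LP is feasible; the constraints give a ≤ 10 and b ≤ 12, which with a, b ≥ 0 keep the feasible region inside a bounded box. A feasible, bounded LP attains a finite optimum at a vertex.

Evaluating z = -5a + 3b at each vertex:
  (0, 0): z = 0
  (4, 0): z = -20
  (0, 2): z = 6

The LP has an optimal solution: (4, 0) with z = -20.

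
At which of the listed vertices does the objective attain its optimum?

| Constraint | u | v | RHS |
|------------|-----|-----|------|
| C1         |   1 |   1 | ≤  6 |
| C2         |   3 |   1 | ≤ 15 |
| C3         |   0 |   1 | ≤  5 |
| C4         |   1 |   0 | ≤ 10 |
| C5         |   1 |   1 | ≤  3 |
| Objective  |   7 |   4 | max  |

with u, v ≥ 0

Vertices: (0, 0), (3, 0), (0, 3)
(3, 0) with z = 21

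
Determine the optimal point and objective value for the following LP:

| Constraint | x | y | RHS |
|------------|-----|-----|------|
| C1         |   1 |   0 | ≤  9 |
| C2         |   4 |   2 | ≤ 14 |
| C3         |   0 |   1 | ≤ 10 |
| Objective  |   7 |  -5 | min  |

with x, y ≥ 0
Each vertex is the intersection of two constraint boundaries that also satisfies all remaining constraints:
  x = 0 and y = 0 → (0, 0)
  4x + 2y = 14 and y = 0 → (3.5, 0)
  4x + 2y = 14 and x = 0 → (0, 7)

Evaluating z = 7x - 5y at each vertex:
  (0, 0): z = 0
  (3.5, 0): z = 24.5
  (0, 7): z = -35

The minimum is at (0, 7) with z = -35.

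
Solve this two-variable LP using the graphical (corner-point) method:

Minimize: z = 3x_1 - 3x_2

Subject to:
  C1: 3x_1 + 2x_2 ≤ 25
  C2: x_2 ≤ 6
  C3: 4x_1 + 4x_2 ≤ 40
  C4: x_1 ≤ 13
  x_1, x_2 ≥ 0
x_1 = 0, x_2 = 6, z = -18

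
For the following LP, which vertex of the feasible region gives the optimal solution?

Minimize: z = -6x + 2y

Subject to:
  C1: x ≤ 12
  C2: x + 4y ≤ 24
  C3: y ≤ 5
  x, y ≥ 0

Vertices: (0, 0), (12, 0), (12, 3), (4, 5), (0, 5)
Evaluating z = -6x + 2y at each vertex:
  (0, 0): z = 0
  (12, 0): z = -72
  (12, 3): z = -66
  (4, 5): z = -14
  (0, 5): z = 10

The smallest value is z = -72, attained at (12, 0).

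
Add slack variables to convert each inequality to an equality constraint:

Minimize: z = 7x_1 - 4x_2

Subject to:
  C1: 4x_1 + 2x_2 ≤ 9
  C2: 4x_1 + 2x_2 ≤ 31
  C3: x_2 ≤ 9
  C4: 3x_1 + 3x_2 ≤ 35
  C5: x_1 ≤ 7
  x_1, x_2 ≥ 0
min z = 7x_1 - 4x_2

s.t.
  4x_1 + 2x_2 + s1 = 9
  4x_1 + 2x_2 + s2 = 31
  x_2 + s3 = 9
  3x_1 + 3x_2 + s4 = 35
  x_1 + s5 = 7
  x_1, x_2, s1, s2, s3, s4, s5 ≥ 0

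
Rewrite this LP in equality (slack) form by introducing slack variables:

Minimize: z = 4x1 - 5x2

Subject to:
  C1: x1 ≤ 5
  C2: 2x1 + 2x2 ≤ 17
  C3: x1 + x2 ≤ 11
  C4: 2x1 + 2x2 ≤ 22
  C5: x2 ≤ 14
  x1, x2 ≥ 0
min z = 4x1 - 5x2

s.t.
  x1 + s1 = 5
  2x1 + 2x2 + s2 = 17
  x1 + x2 + s3 = 11
  2x1 + 2x2 + s4 = 22
  x2 + s5 = 14
  x1, x2, s1, s2, s3, s4, s5 ≥ 0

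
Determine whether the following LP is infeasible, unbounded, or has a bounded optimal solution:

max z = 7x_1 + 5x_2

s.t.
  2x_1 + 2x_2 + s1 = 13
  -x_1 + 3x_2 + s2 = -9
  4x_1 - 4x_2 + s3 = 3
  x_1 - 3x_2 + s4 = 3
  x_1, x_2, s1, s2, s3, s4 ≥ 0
The row x_1 - 3x_2 + s4 = 3 with s4 ≥ 0 requires x_1 - 3x_2 ≤ 3, while the row -x_1 + 3x_2 + s2 = -9 with s2 ≥ 0 is equivalent to x_1 - 3x_2 ≥ 9. Together they would need 9 ≤ x_1 - 3x_2 ≤ 3, which is impossible since 9 > 3. No point satisfies all constraints.

Infeasible: no point satisfies all constraints simultaneously.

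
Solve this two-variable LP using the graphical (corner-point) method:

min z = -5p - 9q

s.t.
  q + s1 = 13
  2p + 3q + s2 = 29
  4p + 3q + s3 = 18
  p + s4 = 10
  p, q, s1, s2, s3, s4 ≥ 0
Each vertex is the intersection of two constraint boundaries that also satisfies all remaining constraints:
  p = 0 and q = 0 → (0, 0)
  4p + 3q = 18 and q = 0 → (4.5, 0)
  4p + 3q = 18 and p = 0 → (0, 6)

Evaluating z = -5p - 9q at each vertex:
  (0, 0): z = 0
  (4.5, 0): z = -22.5
  (0, 6): z = -54

The minimum is at (0, 6) with z = -54.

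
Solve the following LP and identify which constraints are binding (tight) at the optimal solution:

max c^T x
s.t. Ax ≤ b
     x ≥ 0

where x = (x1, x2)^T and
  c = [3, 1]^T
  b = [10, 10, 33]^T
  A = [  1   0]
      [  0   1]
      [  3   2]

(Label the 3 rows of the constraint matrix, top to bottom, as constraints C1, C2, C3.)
Optimal: x1 = 10, x2 = 1.5
Slack at optimum:
  C1: slack = 0 (binding)
  C2: slack = 8.5
  C3: slack = 0 (binding)
  x1 ≥ 0: x1 = 10
  x2 ≥ 0: x2 = 1.5
Binding constraints: C1, C3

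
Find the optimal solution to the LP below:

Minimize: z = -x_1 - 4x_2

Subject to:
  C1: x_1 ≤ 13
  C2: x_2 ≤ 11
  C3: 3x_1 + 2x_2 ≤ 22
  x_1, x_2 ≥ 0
Each vertex is the intersection of two constraint boundaries that also satisfies all remaining constraints:
  x_1 = 0 and x_2 = 0 → (0, 0)
  3x_1 + 2x_2 = 22 and x_2 = 0 → (7.333, 0)
  x_2 = 11 and 3x_1 + 2x_2 = 22 → (0, 11)

Evaluating z = -x_1 - 4x_2 at each vertex:
  (0, 0): z = 0
  (7.333, 0): z = -7.333
  (0, 11): z = -44

The minimum is at (0, 11) with z = -44.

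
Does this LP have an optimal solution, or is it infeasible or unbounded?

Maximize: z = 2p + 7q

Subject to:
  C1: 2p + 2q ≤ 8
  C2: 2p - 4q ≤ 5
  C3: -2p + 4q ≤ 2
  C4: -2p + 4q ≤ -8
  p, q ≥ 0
C2 requires 2p - 4q ≤ 5, while C4 (-2p + 4q ≤ -8) is equivalent to 2p - 4q ≥ 8. Together they would need 8 ≤ 2p - 4q ≤ 5, which is impossible since 8 > 5. No point satisfies all constraints.

The feasible region is empty; the LP is infeasible.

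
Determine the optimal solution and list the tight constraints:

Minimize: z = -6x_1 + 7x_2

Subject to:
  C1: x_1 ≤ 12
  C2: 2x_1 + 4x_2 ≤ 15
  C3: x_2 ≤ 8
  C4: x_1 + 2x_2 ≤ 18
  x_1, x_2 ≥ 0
Optimal: x_1 = 7.5, x_2 = 0
Binding: C2, x_2 ≥ 0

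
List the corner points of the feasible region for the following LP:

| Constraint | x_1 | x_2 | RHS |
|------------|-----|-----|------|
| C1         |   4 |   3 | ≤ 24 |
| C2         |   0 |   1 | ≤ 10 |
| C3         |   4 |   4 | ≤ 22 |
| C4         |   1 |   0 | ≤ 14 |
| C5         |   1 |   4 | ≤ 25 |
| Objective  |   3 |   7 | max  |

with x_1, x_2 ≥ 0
Each vertex is the intersection of two constraint boundaries that also satisfies all remaining constraints:
  x_1 = 0 and x_2 = 0 → (0, 0)
  4x_1 + 4x_2 = 22 and x_2 = 0 → (5.5, 0)
  4x_1 + 4x_2 = 22 and x_1 = 0 → (0, 5.5)

Vertices: (0, 0), (5.5, 0), (0, 5.5)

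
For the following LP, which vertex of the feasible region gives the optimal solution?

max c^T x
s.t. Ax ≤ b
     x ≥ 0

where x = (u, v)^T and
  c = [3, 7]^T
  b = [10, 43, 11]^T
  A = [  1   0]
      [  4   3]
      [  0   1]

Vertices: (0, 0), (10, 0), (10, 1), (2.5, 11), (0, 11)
Evaluating z = 3u + 7v at each vertex:
  (0, 0): z = 0
  (10, 0): z = 30
  (10, 1): z = 37
  (2.5, 11): z = 84.5
  (0, 11): z = 77

The largest value is z = 84.5, attained at (2.5, 11).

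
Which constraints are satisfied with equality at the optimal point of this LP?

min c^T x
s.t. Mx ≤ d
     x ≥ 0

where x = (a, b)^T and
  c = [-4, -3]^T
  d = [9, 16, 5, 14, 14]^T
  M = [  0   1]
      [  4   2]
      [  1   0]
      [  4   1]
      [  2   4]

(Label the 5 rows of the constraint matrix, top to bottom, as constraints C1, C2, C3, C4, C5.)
Optimal: a = 3, b = 2
Binding: C2, C4, C5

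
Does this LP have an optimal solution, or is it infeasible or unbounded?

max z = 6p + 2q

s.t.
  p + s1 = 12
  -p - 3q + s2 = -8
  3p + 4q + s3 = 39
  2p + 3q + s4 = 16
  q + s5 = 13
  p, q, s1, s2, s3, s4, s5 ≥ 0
The point (8, 0) satisfies every constraint, so the LP is feasible; the constraints give p ≤ 12 and q ≤ 13, which with p, q ≥ 0 keep the feasible region inside a bounded box. A feasible, bounded LP attains a finite optimum at a vertex.

The LP has an optimal solution: (8, 0) with z = 48.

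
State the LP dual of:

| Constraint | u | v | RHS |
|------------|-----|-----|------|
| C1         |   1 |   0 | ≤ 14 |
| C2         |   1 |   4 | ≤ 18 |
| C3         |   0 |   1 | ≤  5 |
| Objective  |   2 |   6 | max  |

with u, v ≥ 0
Minimize: z = 14y1 + 18y2 + 5y3

Subject to:
  C1: -y1 - y2 ≤ -2
  C2: -4y2 - y3 ≤ -6
  y1, y2, y3 ≥ 0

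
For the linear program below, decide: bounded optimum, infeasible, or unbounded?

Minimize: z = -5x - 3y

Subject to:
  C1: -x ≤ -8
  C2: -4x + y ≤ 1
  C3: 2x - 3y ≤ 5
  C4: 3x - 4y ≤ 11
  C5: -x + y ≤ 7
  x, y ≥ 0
Feasible point: (8, 4) satisfies every constraint, so the LP is feasible.
Direction d = (1, 1): for each constraint row a, a·d ≤ 0 —
  (-1)(1) + (0)(1) = -1 ≤ 0
  (-4)(1) + (1)(1) = -3 ≤ 0
  (2)(1) + (-3)(1) = -1 ≤ 0
  (3)(1) + (-4)(1) = -1 ≤ 0
  (-1)(1) + (1)(1) = 0 ≤ 0
and d ≥ 0, so (8, 4) + t·d stays feasible for every t ≥ 0. Along this ray z = -5x - 3y changes by -8 per unit t, so z → −∞.

Unbounded: there is a feasible ray along which z → −∞.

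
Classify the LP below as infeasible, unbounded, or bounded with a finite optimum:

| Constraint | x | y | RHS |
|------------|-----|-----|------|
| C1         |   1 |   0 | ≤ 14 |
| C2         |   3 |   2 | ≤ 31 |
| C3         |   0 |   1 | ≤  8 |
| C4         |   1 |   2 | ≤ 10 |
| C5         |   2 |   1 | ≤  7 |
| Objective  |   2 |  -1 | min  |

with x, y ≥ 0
The point (0, 5) satisfies every constraint, so the LP is feasible; the constraints give x ≤ 14 and y ≤ 8, which with x, y ≥ 0 keep the feasible region inside a bounded box. A feasible, bounded LP attains a finite optimum at a vertex.

Evaluating z = 2x - y at each vertex:
  (0, 0): z = 0
  (3.5, 0): z = 7
  (1.333, 4.333): z = -1.667
  (0, 5): z = -5

Feasible with finite optimum z* = -5 at (0, 5).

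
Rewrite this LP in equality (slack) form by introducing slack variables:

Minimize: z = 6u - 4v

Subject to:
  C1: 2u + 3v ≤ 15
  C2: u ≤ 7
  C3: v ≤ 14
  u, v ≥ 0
min z = 6u - 4v

s.t.
  2u + 3v + s1 = 15
  u + s2 = 7
  v + s3 = 14
  u, v, s1, s2, s3 ≥ 0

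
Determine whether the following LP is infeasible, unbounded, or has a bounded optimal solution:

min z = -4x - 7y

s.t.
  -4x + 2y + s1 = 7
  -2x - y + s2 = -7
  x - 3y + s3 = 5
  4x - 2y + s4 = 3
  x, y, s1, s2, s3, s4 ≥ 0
Feasible point: (2, 3) satisfies every constraint, so the LP is feasible.
Direction d = (1, 2): for each constraint row a, a·d ≤ 0 —
  (-4)(1) + (2)(2) = 0 ≤ 0
  (-2)(1) + (-1)(2) = -4 ≤ 0
  (1)(1) + (-3)(2) = -5 ≤ 0
  (4)(1) + (-2)(2) = 0 ≤ 0
and d ≥ 0, so (2, 3) + t·d stays feasible for every t ≥ 0. Along this ray z = -4x - 7y changes by -18 per unit t, so z → −∞.

Unbounded — the objective can decrease without bound over the feasible region.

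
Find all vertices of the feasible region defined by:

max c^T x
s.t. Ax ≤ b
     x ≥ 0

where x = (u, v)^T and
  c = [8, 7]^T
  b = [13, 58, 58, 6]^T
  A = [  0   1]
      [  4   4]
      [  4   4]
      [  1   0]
Each vertex is the intersection of two constraint boundaries that also satisfies all remaining constraints:
  u = 0 and v = 0 → (0, 0)
  u = 6 and v = 0 → (6, 0)
  4u + 4v = 58 and u = 6 → (6, 8.5)
  v = 13 and 4u + 4v = 58 → (1.5, 13)
  v = 13 and u = 0 → (0, 13)

Vertices: (0, 0), (6, 0), (6, 8.5), (1.5, 13), (0, 13)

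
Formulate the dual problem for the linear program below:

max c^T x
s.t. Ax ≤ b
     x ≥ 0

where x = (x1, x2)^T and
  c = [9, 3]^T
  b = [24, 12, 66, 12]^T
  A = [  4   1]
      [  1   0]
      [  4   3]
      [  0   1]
Minimize: z = 24y1 + 12y2 + 66y3 + 12y4

Subject to:
  C1: -4y1 - y2 - 4y3 ≤ -9
  C2: -y1 - 3y3 - y4 ≤ -3
  y1, y2, y3, y4 ≥ 0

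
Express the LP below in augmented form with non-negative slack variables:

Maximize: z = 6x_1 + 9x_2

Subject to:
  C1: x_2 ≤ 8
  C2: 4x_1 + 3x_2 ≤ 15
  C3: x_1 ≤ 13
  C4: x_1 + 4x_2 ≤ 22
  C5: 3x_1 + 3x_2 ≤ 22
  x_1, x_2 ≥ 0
max z = 6x_1 + 9x_2

s.t.
  x_2 + s1 = 8
  4x_1 + 3x_2 + s2 = 15
  x_1 + s3 = 13
  x_1 + 4x_2 + s4 = 22
  3x_1 + 3x_2 + s5 = 22
  x_1, x_2, s1, s2, s3, s4, s5 ≥ 0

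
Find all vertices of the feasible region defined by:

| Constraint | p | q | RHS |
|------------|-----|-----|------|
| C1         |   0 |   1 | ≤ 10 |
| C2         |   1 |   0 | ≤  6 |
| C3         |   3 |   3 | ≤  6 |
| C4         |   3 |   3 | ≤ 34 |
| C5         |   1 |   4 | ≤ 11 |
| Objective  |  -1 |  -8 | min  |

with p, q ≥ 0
Each vertex is the intersection of two constraint boundaries that also satisfies all remaining constraints:
  p = 0 and q = 0 → (0, 0)
  3p + 3q = 6 and q = 0 → (2, 0)
  3p + 3q = 6 and p = 0 → (0, 2)

Vertices: (0, 0), (2, 0), (0, 2)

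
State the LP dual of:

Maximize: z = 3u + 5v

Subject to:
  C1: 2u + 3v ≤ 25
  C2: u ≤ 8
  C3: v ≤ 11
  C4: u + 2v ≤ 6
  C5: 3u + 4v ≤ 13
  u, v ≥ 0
Minimize: z = 25y1 + 8y2 + 11y3 + 6y4 + 13y5

Subject to:
  C1: -2y1 - y2 - y4 - 3y5 ≤ -3
  C2: -3y1 - y3 - 2y4 - 4y5 ≤ -5
  y1, y2, y3, y4, y5 ≥ 0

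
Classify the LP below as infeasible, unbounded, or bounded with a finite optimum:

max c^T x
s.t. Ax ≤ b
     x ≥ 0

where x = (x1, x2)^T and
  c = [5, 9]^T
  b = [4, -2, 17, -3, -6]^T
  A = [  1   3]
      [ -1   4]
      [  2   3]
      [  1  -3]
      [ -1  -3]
One constraint requires x1 + 3x2 ≤ 4, while the constraint -x1 - 3x2 ≤ -6 is equivalent to x1 + 3x2 ≥ 6. Together they would need 6 ≤ x1 + 3x2 ≤ 4, which is impossible since 6 > 4. No point satisfies all constraints.

The feasible region is empty; the LP is infeasible.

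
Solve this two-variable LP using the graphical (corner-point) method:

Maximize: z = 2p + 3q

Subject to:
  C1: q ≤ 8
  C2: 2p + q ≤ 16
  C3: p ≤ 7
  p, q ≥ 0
Each vertex is the intersection of two constraint boundaries that also satisfies all remaining constraints:
  p = 0 and q = 0 → (0, 0)
  p = 7 and q = 0 → (7, 0)
  2p + q = 16 and p = 7 → (7, 2)
  q = 8 and 2p + q = 16 → (4, 8)
  q = 8 and p = 0 → (0, 8)

Evaluating z = 2p + 3q at each vertex:
  (0, 0): z = 0
  (7, 0): z = 14
  (7, 2): z = 20
  (4, 8): z = 32
  (0, 8): z = 24

The maximum is at (4, 8) with z = 32.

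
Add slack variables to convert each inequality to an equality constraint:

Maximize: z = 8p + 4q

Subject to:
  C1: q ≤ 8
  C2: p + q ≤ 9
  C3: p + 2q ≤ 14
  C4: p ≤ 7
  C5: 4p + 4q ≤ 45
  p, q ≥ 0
max z = 8p + 4q

s.t.
  q + s1 = 8
  p + q + s2 = 9
  p + 2q + s3 = 14
  p + s4 = 7
  4p + 4q + s5 = 45
  p, q, s1, s2, s3, s4, s5 ≥ 0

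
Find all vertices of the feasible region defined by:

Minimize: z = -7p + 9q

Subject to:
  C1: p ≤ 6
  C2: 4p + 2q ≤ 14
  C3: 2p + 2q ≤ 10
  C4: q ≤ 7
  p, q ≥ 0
Each vertex is the intersection of two constraint boundaries that also satisfies all remaining constraints:
  p = 0 and q = 0 → (0, 0)
  4p + 2q = 14 and q = 0 → (3.5, 0)
  4p + 2q = 14 and 2p + 2q = 10 → (2, 3)
  2p + 2q = 10 and p = 0 → (0, 5)

Vertices: (0, 0), (3.5, 0), (2, 3), (0, 5)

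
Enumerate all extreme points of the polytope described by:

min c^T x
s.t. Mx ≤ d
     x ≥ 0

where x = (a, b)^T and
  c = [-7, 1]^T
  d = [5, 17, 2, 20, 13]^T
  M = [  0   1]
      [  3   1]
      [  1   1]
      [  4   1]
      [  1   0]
Each vertex is the intersection of two constraint boundaries that also satisfies all remaining constraints:
  a = 0 and b = 0 → (0, 0)
  a + b = 2 and b = 0 → (2, 0)
  a + b = 2 and a = 0 → (0, 2)

Vertices: (0, 0), (2, 0), (0, 2)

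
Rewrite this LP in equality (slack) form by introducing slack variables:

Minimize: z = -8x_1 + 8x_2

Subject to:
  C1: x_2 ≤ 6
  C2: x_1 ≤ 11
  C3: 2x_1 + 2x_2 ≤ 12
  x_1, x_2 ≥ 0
min z = -8x_1 + 8x_2

s.t.
  x_2 + s1 = 6
  x_1 + s2 = 11
  2x_1 + 2x_2 + s3 = 12
  x_1, x_2, s1, s2, s3 ≥ 0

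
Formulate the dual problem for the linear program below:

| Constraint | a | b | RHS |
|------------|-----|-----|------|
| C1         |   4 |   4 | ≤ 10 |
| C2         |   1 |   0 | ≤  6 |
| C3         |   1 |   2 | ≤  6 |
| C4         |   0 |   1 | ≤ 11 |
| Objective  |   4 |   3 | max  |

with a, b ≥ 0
Minimize: z = 10y1 + 6y2 + 6y3 + 11y4

Subject to:
  C1: -4y1 - y2 - y3 ≤ -4
  C2: -4y1 - 2y3 - y4 ≤ -3
  y1, y2, y3, y4 ≥ 0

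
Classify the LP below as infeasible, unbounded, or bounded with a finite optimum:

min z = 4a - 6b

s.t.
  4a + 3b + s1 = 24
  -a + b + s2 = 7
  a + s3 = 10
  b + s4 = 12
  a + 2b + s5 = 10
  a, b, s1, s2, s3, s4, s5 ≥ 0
The point (0, 5) satisfies every constraint, so the LP is feasible; the constraints give a ≤ 10 and b ≤ 12, which with a, b ≥ 0 keep the feasible region inside a bounded box. A feasible, bounded LP attains a finite optimum at a vertex.

Evaluating z = 4a - 6b at each vertex:
  (0, 0): z = 0
  (6, 0): z = 24
  (3.6, 3.2): z = -4.8
  (0, 5): z = -30

Feasible with finite optimum z* = -30 at (0, 5).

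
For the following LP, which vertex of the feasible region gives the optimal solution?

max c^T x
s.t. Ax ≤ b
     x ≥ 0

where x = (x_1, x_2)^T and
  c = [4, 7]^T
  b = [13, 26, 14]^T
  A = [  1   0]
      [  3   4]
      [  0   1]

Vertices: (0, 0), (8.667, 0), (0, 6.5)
Evaluating z = 4x_1 + 7x_2 at each vertex:
  (0, 0): z = 0
  (8.667, 0): z = 34.67
  (0, 6.5): z = 45.5

The largest value is z = 45.5, attained at (0, 6.5).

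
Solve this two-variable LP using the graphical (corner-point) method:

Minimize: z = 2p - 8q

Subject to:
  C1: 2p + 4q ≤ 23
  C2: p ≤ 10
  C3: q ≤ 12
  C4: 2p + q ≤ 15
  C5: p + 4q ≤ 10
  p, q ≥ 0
Each vertex is the intersection of two constraint boundaries that also satisfies all remaining constraints:
  p = 0 and q = 0 → (0, 0)
  2p + q = 15 and q = 0 → (7.5, 0)
  2p + q = 15 and p + 4q = 10 → (7.143, 0.7143)
  p + 4q = 10 and p = 0 → (0, 2.5)

Evaluating z = 2p - 8q at each vertex:
  (0, 0): z = 0
  (7.5, 0): z = 15
  (7.143, 0.7143): z = 8.571
  (0, 2.5): z = -20

The minimum is at (0, 2.5) with z = -20.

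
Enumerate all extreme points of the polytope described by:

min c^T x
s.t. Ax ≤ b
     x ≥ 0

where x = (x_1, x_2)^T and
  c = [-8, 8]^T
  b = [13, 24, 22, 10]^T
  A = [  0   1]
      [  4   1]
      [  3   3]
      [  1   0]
Each vertex is the intersection of two constraint boundaries that also satisfies all remaining constraints:
  x_1 = 0 and x_2 = 0 → (0, 0)
  4x_1 + x_2 = 24 and x_2 = 0 → (6, 0)
  4x_1 + x_2 = 24 and 3x_1 + 3x_2 = 22 → (5.556, 1.778)
  3x_1 + 3x_2 = 22 and x_1 = 0 → (0, 7.333)

Vertices: (0, 0), (6, 0), (5.556, 1.778), (0, 7.333)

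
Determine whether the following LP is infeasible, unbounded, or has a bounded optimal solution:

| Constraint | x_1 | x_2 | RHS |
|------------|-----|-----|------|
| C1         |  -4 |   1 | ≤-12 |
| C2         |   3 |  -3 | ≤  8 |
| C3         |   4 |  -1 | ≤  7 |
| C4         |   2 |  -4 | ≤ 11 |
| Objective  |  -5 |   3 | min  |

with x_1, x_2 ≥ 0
C3 requires 4x_1 - x_2 ≤ 7, while C1 (-4x_1 + x_2 ≤ -12) is equivalent to 4x_1 - x_2 ≥ 12. Together they would need 12 ≤ 4x_1 - x_2 ≤ 7, which is impossible since 12 > 7. No point satisfies all constraints.

Infeasible — the constraint set is empty.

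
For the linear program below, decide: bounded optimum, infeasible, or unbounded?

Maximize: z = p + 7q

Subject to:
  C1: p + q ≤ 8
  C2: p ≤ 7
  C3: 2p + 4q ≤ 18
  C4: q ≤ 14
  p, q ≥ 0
The point (0, 4.5) satisfies every constraint, so the LP is feasible; the constraints give p ≤ 7 and q ≤ 14, which with p, q ≥ 0 keep the feasible region inside a bounded box. A feasible, bounded LP attains a finite optimum at a vertex.

Evaluating z = p + 7q at each vertex:
  (0, 0): z = 0
  (7, 0): z = 7
  (7, 1): z = 14
  (0, 4.5): z = 31.5

The LP has an optimal solution: (0, 4.5) with z = 31.5.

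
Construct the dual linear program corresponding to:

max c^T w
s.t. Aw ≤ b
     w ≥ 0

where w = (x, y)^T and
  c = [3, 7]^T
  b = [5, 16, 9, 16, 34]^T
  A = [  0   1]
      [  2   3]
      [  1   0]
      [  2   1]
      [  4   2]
Minimize: z = 5y1 + 16y2 + 9y3 + 16y4 + 34y5

Subject to:
  C1: -2y2 - y3 - 2y4 - 4y5 ≤ -3
  C2: -y1 - 3y2 - y4 - 2y5 ≤ -7
  y1, y2, y3, y4, y5 ≥ 0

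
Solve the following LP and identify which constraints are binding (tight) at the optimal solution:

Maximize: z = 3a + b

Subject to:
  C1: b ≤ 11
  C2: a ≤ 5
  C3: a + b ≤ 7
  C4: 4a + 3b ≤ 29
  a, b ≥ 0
Optimal: a = 5, b = 2
Binding: C2, C3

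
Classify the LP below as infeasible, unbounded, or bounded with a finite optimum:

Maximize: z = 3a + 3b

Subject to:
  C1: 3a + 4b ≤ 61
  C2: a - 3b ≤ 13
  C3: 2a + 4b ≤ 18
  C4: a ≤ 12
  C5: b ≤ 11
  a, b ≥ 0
The point (9, 0) satisfies every constraint, so the LP is feasible; the constraints give a ≤ 12 and b ≤ 11, which with a, b ≥ 0 keep the feasible region inside a bounded box. A feasible, bounded LP attains a finite optimum at a vertex.

Evaluating z = 3a + 3b at each vertex:
  (0, 0): z = 0
  (9, 0): z = 27
  (0, 4.5): z = 13.5

The LP has an optimal solution: (9, 0) with z = 27.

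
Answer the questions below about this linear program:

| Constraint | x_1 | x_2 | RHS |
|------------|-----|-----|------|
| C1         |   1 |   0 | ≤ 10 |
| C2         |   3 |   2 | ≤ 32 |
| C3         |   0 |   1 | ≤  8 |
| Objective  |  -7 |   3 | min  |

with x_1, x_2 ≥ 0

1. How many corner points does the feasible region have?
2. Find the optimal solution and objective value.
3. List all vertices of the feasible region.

1. 5
2. x_1 = 10, x_2 = 0, z = -70
3. (0, 0), (10, 0), (10, 1), (5.333, 8), (0, 8)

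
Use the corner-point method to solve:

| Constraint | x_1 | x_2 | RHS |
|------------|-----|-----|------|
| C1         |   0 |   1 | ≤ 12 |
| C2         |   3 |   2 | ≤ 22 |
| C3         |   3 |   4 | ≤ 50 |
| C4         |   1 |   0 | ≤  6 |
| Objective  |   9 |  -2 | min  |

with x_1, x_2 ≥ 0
x_1 = 0, x_2 = 11, z = -22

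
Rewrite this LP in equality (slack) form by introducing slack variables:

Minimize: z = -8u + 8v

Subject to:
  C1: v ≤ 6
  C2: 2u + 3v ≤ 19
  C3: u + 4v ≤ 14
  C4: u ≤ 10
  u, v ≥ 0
min z = -8u + 8v

s.t.
  v + s1 = 6
  2u + 3v + s2 = 19
  u + 4v + s3 = 14
  u + s4 = 10
  u, v, s1, s2, s3, s4 ≥ 0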